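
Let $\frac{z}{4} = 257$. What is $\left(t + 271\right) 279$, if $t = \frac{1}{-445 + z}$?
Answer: $\frac{44080326}{583} \approx 75610.0$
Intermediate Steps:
$z = 1028$ ($z = 4 \cdot 257 = 1028$)
$t = \frac{1}{583}$ ($t = \frac{1}{-445 + 1028} = \frac{1}{583} \approx 0.0017153$)
$\left(t + 271\right) 279 = \left(\frac{1}{583} + 271\right) 279 = \frac{157994}{583} \cdot 279 = \frac{44080326}{583}$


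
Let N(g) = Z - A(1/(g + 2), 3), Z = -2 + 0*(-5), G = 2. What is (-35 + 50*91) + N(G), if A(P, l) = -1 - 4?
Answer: 4518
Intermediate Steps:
A(P, l) = -5
Z = -2 (Z = -2 + 0 = -2)
N(g) = 3 (N(g) = -2 - 1*(-5) = -2 + 5 = 3)
(-35 + 50*91) + N(G) = (-35 + 50*91) + 3 = (-35 + 4550) + 3 = 4515 + 3 = 4518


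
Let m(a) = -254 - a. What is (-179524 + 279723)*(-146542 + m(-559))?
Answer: -14652801163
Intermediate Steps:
(-179524 + 279723)*(-146542 + m(-559)) = (-179524 + 279723)*(-146542 + (-254 - 1*(-559))) = 100199*(-146542 + (-254 + 559)) = 100199*(-146542 + 305) = 100199*(-146237) = -14652801163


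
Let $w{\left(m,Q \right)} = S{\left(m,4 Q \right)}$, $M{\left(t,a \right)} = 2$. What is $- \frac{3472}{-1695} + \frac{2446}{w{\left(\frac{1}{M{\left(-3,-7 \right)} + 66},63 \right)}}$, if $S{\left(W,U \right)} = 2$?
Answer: $\frac{2076457}{1695} \approx 1225.0$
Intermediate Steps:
$w{\left(m,Q \right)} = 2$
$- \frac{3472}{-1695} + \frac{2446}{w{\left(\frac{1}{M{\left(-3,-7 \right)} + 66},63 \right)}} = - \frac{3472}{-1695} + \frac{2446}{2} = \left(-3472\right) \left(- \frac{1}{1695}\right) + 2446 \cdot \frac{1}{2} = \frac{3472}{1695} + 1223 = \frac{2076457}{1695}$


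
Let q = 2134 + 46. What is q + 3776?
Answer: 5956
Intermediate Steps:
q = 2180
q + 3776 = 2180 + 3776 = 5956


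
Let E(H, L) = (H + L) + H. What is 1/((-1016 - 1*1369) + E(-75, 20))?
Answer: -1/2515 ≈ -0.00039761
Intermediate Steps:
E(H, L) = L + 2*H
1/((-1016 - 1*1369) + E(-75, 20)) = 1/((-1016 - 1*1369) + (20 + 2*(-75))) = 1/((-1016 - 1369) + (20 - 150)) = 1/(-2385 - 130) = 1/(-2515) = -1/2515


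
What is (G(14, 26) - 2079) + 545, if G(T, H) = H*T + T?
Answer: -1156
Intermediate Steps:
G(T, H) = T + H*T
(G(14, 26) - 2079) + 545 = (14*(1 + 26) - 2079) + 545 = (14*27 - 2079) + 545 = (378 - 2079) + 545 = -1701 + 545 = -1156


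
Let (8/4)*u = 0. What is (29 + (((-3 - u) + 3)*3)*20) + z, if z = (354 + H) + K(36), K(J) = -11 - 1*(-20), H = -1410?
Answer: -1018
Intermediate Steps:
u = 0 (u = (½)*0 = 0)
K(J) = 9 (K(J) = -11 + 20 = 9)
z = -1047 (z = (354 - 1410) + 9 = -1056 + 9 = -1047)
(29 + (((-3 - u) + 3)*3)*20) + z = (29 + (((-3 - 1*0) + 3)*3)*20) - 1047 = (29 + (((-3 + 0) + 3)*3)*20) - 1047 = (29 + ((-3 + 3)*3)*20) - 1047 = (29 + (0*3)*20) - 1047 = (29 + 0*20) - 1047 = (29 + 0) - 1047 = 29 - 1047 = -1018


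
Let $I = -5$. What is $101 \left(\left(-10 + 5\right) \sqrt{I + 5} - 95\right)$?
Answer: $-9595$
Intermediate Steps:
$101 \left(\left(-10 + 5\right) \sqrt{I + 5} - 95\right) = 101 \left(\left(-10 + 5\right) \sqrt{-5 + 5} - 95\right) = 101 \left(- 5 \sqrt{0} - 95\right) = 101 \left(\left(-5\right) 0 - 95\right) = 101 \left(0 - 95\right) = 101 \left(-95\right) = -9595$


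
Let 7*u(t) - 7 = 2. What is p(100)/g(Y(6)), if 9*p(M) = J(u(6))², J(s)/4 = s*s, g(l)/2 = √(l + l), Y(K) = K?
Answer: 972*√3/2401 ≈ 0.70119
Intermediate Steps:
u(t) = 9/7 (u(t) = 1 + (⅐)*2 = 1 + 2/7 = 9/7)
g(l) = 2*√2*√l (g(l) = 2*√(l + l) = 2*√(2*l) = 2*(√2*√l) = 2*√2*√l)
J(s) = 4*s² (J(s) = 4*(s*s) = 4*s²)
p(M) = 11664/2401 (p(M) = (4*(9/7)²)²/9 = (4*(81/49))²/9 = (324/49)²/9 = (⅑)*(104976/2401) = 11664/2401)
p(100)/g(Y(6)) = 11664/(2401*((2*√2*√6))) = 11664/(2401*((4*√3))) = 11664*(√3/12)/2401 = 972*√3/2401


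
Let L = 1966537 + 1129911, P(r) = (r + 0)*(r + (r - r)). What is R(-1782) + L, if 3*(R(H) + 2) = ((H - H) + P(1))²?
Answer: 9289339/3 ≈ 3.0964e+6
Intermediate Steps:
P(r) = r² (P(r) = r*(r + 0) = r*r = r²)
L = 3096448
R(H) = -5/3 (R(H) = -2 + ((H - H) + 1²)²/3 = -2 + (0 + 1)²/3 = -2 + (⅓)*1² = -2 + (⅓)*1 = -2 + ⅓ = -5/3)
R(-1782) + L = -5/3 + 3096448 = 9289339/3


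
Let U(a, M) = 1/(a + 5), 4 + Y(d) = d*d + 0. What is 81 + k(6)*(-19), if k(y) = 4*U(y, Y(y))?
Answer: 815/11 ≈ 74.091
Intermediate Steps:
Y(d) = -4 + d**2 (Y(d) = -4 + (d*d + 0) = -4 + (d**2 + 0) = -4 + d**2)
U(a, M) = 1/(5 + a)
k(y) = 4/(5 + y)
81 + k(6)*(-19) = 81 + (4/(5 + 6))*(-19) = 81 + (4/11)*(-19) = 81 - 76/11 = 815/11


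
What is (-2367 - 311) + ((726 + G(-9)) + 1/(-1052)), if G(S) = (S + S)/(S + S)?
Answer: -2052453/1052 ≈ -1951.0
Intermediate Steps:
G(S) = 1 (G(S) = (2*S)/((2*S)) = (2*S)*(1/(2*S)) = 1)
(-2367 - 311) + ((726 + G(-9)) + 1/(-1052)) = (-2367 - 311) + ((726 + 1) + 1/(-1052)) = -2678 + (727 - 1/1052) = -2678 + 764803/1052 = -2052453/1052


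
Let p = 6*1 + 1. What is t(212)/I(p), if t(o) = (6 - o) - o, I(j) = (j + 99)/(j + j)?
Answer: -2926/53 ≈ -55.208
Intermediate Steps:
p = 7 (p = 6 + 1 = 7)
I(j) = (99 + j)/(2*j) (I(j) = (99 + j)/((2*j)) = (99 + j)*(1/(2*j)) = (99 + j)/(2*j))
t(o) = 6 - 2*o
t(212)/I(p) = (6 - 2*212)/(((1/2)*(99 + 7)/7)) = (6 - 424)/(((1/2)*(1/7)*106)) = -418/53/7 = -418*7/53 = -2926/53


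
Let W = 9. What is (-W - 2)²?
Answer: 121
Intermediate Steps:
(-W - 2)² = (-1*9 - 2)² = (-9 - 2)² = (-11)² = 121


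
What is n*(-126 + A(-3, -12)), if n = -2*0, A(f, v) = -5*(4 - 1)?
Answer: 0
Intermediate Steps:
A(f, v) = -15 (A(f, v) = -5*3 = -15)
n = 0
n*(-126 + A(-3, -12)) = 0*(-126 - 15) = 0*(-141) = 0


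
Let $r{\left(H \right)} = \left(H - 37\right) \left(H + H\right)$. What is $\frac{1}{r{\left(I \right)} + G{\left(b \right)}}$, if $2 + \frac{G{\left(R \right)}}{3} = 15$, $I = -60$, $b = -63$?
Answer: $\frac{1}{11679} \approx 8.5624 \cdot 10^{-5}$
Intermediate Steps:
$G{\left(R \right)} = 39$ ($G{\left(R \right)} = -6 + 3 \cdot 15 = -6 + 45 = 39$)
$r{\left(H \right)} = 2 H \left(-37 + H\right)$ ($r{\left(H \right)} = \left(-37 + H\right) 2 H = 2 H \left(-37 + H\right)$)
$\frac{1}{r{\left(I \right)} + G{\left(b \right)}} = \frac{1}{2 \left(-60\right) \left(-37 - 60\right) + 39} = \frac{1}{2 \left(-60\right) \left(-97\right) + 39} = \frac{1}{11640 + 39} = \frac{1}{11679}$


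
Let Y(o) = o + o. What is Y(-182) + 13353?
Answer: 12989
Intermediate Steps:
Y(o) = 2*o
Y(-182) + 13353 = 2*(-182) + 13353 = -364 + 13353 = 12989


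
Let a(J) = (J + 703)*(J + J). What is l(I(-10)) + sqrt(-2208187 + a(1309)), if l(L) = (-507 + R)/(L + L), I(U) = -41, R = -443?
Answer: 475/41 + sqrt(3059229) ≈ 1760.7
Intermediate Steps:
a(J) = 2*J*(703 + J) (a(J) = (703 + J)*(2*J) = 2*J*(703 + J))
l(L) = -475/L (l(L) = (-507 - 443)/(L + L) = -950*1/(2*L) = -475/L)
l(I(-10)) + sqrt(-2208187 + a(1309)) = -475/(-41) + sqrt(-2208187 + 2*1309*(703 + 1309)) = -475*(-1/41) + sqrt(-2208187 + 2*1309*2012) = 475/41 + sqrt(-2208187 + 5267416) = 475/41 + sqrt(3059229)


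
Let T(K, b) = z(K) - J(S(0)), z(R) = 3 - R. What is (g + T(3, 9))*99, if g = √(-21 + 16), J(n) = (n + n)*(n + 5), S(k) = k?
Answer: 99*I*√5 ≈ 221.37*I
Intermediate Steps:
J(n) = 2*n*(5 + n) (J(n) = (2*n)*(5 + n) = 2*n*(5 + n))
T(K, b) = 3 - K (T(K, b) = (3 - K) - 2*0*(5 + 0) = (3 - K) - 2*0*5 = (3 - K) - 1*0 = (3 - K) + 0 = 3 - K)
g = I*√5 (g = √(-5) = I*√5 ≈ 2.2361*I)
(g + T(3, 9))*99 = (I*√5 + (3 - 1*3))*99 = (I*√5 + (3 - 3))*99 = (I*√5 + 0)*99 = (I*√5)*99 = 99*I*√5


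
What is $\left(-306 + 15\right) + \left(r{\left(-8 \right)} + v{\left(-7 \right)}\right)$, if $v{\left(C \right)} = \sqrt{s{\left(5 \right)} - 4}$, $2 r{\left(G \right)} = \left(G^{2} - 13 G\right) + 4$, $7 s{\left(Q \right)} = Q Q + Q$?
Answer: $-205 + \frac{\sqrt{14}}{7} \approx -204.47$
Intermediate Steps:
$s{\left(Q \right)} = \frac{Q}{7} + \frac{Q^{2}}{7}$ ($s{\left(Q \right)} = \frac{Q Q + Q}{7} = \frac{Q^{2} + Q}{7} = \frac{Q + Q^{2}}{7} = \frac{Q}{7} + \frac{Q^{2}}{7}$)
$r{\left(G \right)} = 2 + \frac{G^{2}}{2} - \frac{13 G}{2}$ ($r{\left(G \right)} = \frac{\left(G^{2} - 13 G\right) + 4}{2} = \frac{4 + G^{2} - 13 G}{2} = 2 + \frac{G^{2}}{2} - \frac{13 G}{2}$)
$v{\left(C \right)} = \frac{\sqrt{14}}{7}$ ($v{\left(C \right)} = \sqrt{\frac{1}{7} \cdot 5 \left(1 + 5\right) - 4} = \sqrt{\frac{1}{7} \cdot 5 \cdot 6 - 4} = \sqrt{\frac{30}{7} - 4} = \sqrt{\frac{2}{7}} = \frac{\sqrt{14}}{7}$)
$\left(-306 + 15\right) + \left(r{\left(-8 \right)} + v{\left(-7 \right)}\right) = \left(-306 + 15\right) + \left(\left(2 + \frac{\left(-8\right)^{2}}{2} - -52\right) + \frac{\sqrt{14}}{7}\right) = -291 + \left(\left(2 + \frac{1}{2} \cdot 64 + 52\right) + \frac{\sqrt{14}}{7}\right) = -291 + \left(\left(2 + 32 + 52\right) + \frac{\sqrt{14}}{7}\right) = -291 + \left(86 + \frac{\sqrt{14}}{7}\right) = -205 + \frac{\sqrt{14}}{7}$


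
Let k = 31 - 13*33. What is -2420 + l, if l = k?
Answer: -2818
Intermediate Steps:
k = -398 (k = 31 - 429 = -398)
l = -398
-2420 + l = -2420 - 398 = -2818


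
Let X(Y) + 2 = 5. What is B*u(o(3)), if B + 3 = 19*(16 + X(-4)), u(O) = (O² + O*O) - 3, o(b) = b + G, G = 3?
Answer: 24702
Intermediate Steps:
X(Y) = 3 (X(Y) = -2 + 5 = 3)
o(b) = 3 + b (o(b) = b + 3 = 3 + b)
u(O) = -3 + 2*O² (u(O) = (O² + O²) - 3 = 2*O² - 3 = -3 + 2*O²)
B = 358 (B = -3 + 19*(16 + 3) = -3 + 19*19 = -3 + 361 = 358)
B*u(o(3)) = 358*(-3 + 2*(3 + 3)²) = 358*(-3 + 2*6²) = 358*(-3 + 2*36) = 358*(-3 + 72) = 358*69 = 24702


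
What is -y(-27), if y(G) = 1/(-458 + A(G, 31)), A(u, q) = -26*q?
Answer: 1/1264 ≈ 0.00079114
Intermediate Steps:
y(G) = -1/1264 (y(G) = 1/(-458 - 26*31) = 1/(-458 - 806) = 1/(-1264) = -1/1264)
-y(-27) = -1*(-1/1264) = 1/1264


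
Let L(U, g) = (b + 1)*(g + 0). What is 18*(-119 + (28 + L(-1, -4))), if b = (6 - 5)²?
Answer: -1782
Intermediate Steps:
b = 1 (b = 1² = 1)
L(U, g) = 2*g (L(U, g) = (1 + 1)*(g + 0) = 2*g)
18*(-119 + (28 + L(-1, -4))) = 18*(-119 + (28 + 2*(-4))) = 18*(-119 + (28 - 8)) = 18*(-119 + 20) = 18*(-99) = -1782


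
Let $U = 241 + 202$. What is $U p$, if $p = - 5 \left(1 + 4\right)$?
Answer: $-11075$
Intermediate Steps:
$U = 443$
$p = -25$ ($p = \left(-5\right) 5 = -25$)
$U p = 443 \left(-25\right) = -11075$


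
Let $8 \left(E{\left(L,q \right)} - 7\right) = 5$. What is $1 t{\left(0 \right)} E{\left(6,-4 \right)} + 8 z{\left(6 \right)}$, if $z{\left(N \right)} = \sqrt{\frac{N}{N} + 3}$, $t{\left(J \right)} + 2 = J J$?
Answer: $\frac{3}{4} \approx 0.75$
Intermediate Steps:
$E{\left(L,q \right)} = \frac{61}{8}$ ($E{\left(L,q \right)} = 7 + \frac{1}{8} \cdot 5 = 7 + \frac{5}{8} = \frac{61}{8}$)
$t{\left(J \right)} = -2 + J^{2}$ ($t{\left(J \right)} = -2 + J J = -2 + J^{2}$)
$z{\left(N \right)} = 2$ ($z{\left(N \right)} = \sqrt{1 + 3} = \sqrt{4} = 2$)
$1 t{\left(0 \right)} E{\left(6,-4 \right)} + 8 z{\left(6 \right)} = 1 \left(-2 + 0^{2}\right) \frac{61}{8} + 8 \cdot 2 = 1 \left(-2 + 0\right) \frac{61}{8} + 16 = 1 \left(-2\right) \frac{61}{8} + 16 = \left(-2\right) \frac{61}{8} + 16 = - \frac{61}{4} + 16 = \frac{3}{4}$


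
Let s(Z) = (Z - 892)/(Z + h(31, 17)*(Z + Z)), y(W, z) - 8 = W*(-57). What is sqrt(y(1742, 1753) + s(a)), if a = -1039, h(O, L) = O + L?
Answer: I*sqrt(1008468864142481)/100783 ≈ 315.1*I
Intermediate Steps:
h(O, L) = L + O
y(W, z) = 8 - 57*W (y(W, z) = 8 + W*(-57) = 8 - 57*W)
s(Z) = (-892 + Z)/(97*Z) (s(Z) = (Z - 892)/(Z + (17 + 31)*(Z + Z)) = (-892 + Z)/(Z + 48*(2*Z)) = (-892 + Z)/(Z + 96*Z) = (-892 + Z)/((97*Z)) = (-892 + Z)*(1/(97*Z)) = (-892 + Z)/(97*Z))
sqrt(y(1742, 1753) + s(a)) = sqrt((8 - 57*1742) + (1/97)*(-892 - 1039)/(-1039)) = sqrt((8 - 99294) + (1/97)*(-1/1039)*(-1931)) = sqrt(-99286 + 1931/100783) = sqrt(-10006339007/100783) = I*sqrt(1008468864142481)/100783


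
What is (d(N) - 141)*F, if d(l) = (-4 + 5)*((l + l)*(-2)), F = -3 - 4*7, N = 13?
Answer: 5983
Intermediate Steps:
F = -31 (F = -3 - 28 = -31)
d(l) = -4*l (d(l) = 1*((2*l)*(-2)) = 1*(-4*l) = -4*l)
(d(N) - 141)*F = (-4*13 - 141)*(-31) = (-52 - 141)*(-31) = -193*(-31) = 5983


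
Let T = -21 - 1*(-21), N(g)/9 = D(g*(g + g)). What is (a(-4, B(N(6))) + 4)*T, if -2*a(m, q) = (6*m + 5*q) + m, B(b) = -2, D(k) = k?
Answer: 0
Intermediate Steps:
N(g) = 18*g² (N(g) = 9*(g*(g + g)) = 9*(g*(2*g)) = 9*(2*g²) = 18*g²)
a(m, q) = -7*m/2 - 5*q/2 (a(m, q) = -((6*m + 5*q) + m)/2 = -((5*q + 6*m) + m)/2 = -(5*q + 7*m)/2 = -7*m/2 - 5*q/2)
T = 0 (T = -21 + 21 = 0)
(a(-4, B(N(6))) + 4)*T = ((-7/2*(-4) - 5/2*(-2)) + 4)*0 = ((14 + 5) + 4)*0 = (19 + 4)*0 = 23*0 = 0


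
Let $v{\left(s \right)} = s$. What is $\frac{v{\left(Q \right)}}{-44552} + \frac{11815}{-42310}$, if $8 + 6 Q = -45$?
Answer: $- \frac{315604885}{1130997072} \approx -0.27905$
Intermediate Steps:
$Q = - \frac{53}{6}$ ($Q = - \frac{4}{3} + \frac{1}{6} \left(-45\right) = - \frac{4}{3} - \frac{15}{2} = - \frac{53}{6} \approx -8.8333$)
$\frac{v{\left(Q \right)}}{-44552} + \frac{11815}{-42310} = - \frac{53}{6 \left(-44552\right)} + \frac{11815}{-42310} = \left(- \frac{53}{6}\right) \left(- \frac{1}{44552}\right) + 11815 \left(- \frac{1}{42310}\right) = \frac{53}{267312} - \frac{2363}{8462} = - \frac{315604885}{1130997072}$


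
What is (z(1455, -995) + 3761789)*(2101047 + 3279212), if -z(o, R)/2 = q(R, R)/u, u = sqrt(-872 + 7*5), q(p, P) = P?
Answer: 20239399123351 - 10706715410*I*sqrt(93)/279 ≈ 2.0239e+13 - 3.7008e+8*I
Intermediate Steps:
u = 3*I*sqrt(93) (u = sqrt(-872 + 35) = sqrt(-837) = 3*I*sqrt(93) ≈ 28.931*I)
z(o, R) = 2*I*R*sqrt(93)/279 (z(o, R) = -2*R/(3*I*sqrt(93)) = -2*R*(-I*sqrt(93)/279) = -(-2)*I*R*sqrt(93)/279 = 2*I*R*sqrt(93)/279)
(z(1455, -995) + 3761789)*(2101047 + 3279212) = ((2/279)*I*(-995)*sqrt(93) + 3761789)*(2101047 + 3279212) = (-1990*I*sqrt(93)/279 + 3761789)*5380259 = (3761789 - 1990*I*sqrt(93)/279)*5380259 = 20239399123351 - 10706715410*I*sqrt(93)/279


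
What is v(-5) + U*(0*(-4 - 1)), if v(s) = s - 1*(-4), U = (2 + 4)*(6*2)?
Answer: -1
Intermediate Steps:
U = 72 (U = 6*12 = 72)
v(s) = 4 + s (v(s) = s + 4 = 4 + s)
v(-5) + U*(0*(-4 - 1)) = (4 - 5) + 72*(0*(-4 - 1)) = -1 + 72*(0*(-5)) = -1 + 72*0 = -1 + 0 = -1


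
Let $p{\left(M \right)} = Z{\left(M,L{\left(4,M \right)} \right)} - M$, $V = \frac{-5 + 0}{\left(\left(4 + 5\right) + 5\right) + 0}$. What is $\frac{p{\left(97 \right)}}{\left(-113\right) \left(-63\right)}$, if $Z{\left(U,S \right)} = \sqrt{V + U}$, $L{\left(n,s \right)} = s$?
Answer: $- \frac{97}{7119} + \frac{\sqrt{18942}}{99666} \approx -0.012245$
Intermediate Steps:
$V = - \frac{5}{14}$ ($V = - \frac{5}{\left(9 + 5\right) + 0} = - \frac{5}{14 + 0} = - \frac{5}{14} \approx -0.35714$)
$Z{\left(U,S \right)} = \sqrt{- \frac{5}{14} + U}$
$p{\left(M \right)} = - M + \frac{\sqrt{-70 + 196 M}}{14}$ ($p{\left(M \right)} = \frac{\sqrt{-70 + 196 M}}{14} - M = - M + \frac{\sqrt{-70 + 196 M}}{14}$)
$\frac{p{\left(97 \right)}}{\left(-113\right) \left(-63\right)} = \frac{\left(-1\right) 97 + \frac{\sqrt{-70 + 196 \cdot 97}}{14}}{\left(-113\right) \left(-63\right)} = \frac{-97 + \frac{\sqrt{-70 + 19012}}{14}}{7119} = \left(-97 + \frac{\sqrt{18942}}{14}\right) \frac{1}{7119} = - \frac{97}{7119} + \frac{\sqrt{18942}}{99666}$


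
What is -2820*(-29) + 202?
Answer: 81982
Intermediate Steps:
-2820*(-29) + 202 = -235*(-348) + 202 = 81780 + 202 = 81982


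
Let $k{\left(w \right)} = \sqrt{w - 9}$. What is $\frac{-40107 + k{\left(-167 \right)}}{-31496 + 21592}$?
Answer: $\frac{40107}{9904} - \frac{i \sqrt{11}}{2476} \approx 4.0496 - 0.0013395 i$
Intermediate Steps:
$k{\left(w \right)} = \sqrt{-9 + w}$
$\frac{-40107 + k{\left(-167 \right)}}{-31496 + 21592} = \frac{-40107 + \sqrt{-9 - 167}}{-31496 + 21592} = \frac{-40107 + \sqrt{-176}}{-9904} = \left(-40107 + 4 i \sqrt{11}\right) \left(- \frac{1}{9904}\right) = \frac{40107}{9904} - \frac{i \sqrt{11}}{2476}$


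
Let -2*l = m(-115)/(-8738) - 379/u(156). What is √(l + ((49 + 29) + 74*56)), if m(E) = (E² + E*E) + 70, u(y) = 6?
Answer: √10117625601/1542 ≈ 65.231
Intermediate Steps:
m(E) = 70 + 2*E² (m(E) = (E² + E²) + 70 = 2*E² + 70 = 70 + 2*E²)
l = 102083/3084 (l = -((70 + 2*(-115)²)/(-8738) - 379/6)/2 = -((70 + 2*13225)*(-1/8738) - 379*⅙)/2 = -((70 + 26450)*(-1/8738) - 379/6)/2 = -(26520*(-1/8738) - 379/6)/2 = -(-780/257 - 379/6)/2 = -½*(-102083/1542) = 102083/3084 ≈ 33.101)
√(l + ((49 + 29) + 74*56)) = √(102083/3084 + ((49 + 29) + 74*56)) = √(102083/3084 + (78 + 4144)) = √(102083/3084 + 4222) = √(13122731/3084) = √10117625601/1542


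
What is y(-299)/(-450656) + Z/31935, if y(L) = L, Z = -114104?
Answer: -51412103659/14391699360 ≈ -3.5723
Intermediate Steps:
y(-299)/(-450656) + Z/31935 = -299/(-450656) - 114104/31935 = -299*(-1/450656) - 114104*1/31935 = 299/450656 - 114104/31935 = -51412103659/14391699360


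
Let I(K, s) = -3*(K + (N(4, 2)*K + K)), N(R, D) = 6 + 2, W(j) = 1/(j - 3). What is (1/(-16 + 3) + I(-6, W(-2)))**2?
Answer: 5470921/169 ≈ 32372.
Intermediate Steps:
W(j) = 1/(-3 + j)
N(R, D) = 8
I(K, s) = -30*K (I(K, s) = -3*(K + (8*K + K)) = -3*(K + 9*K) = -30*K)
(1/(-16 + 3) + I(-6, W(-2)))**2 = (1/(-16 + 3) - 30*(-6))**2 = (1/(-13) + 180)**2 = (-1/13 + 180)**2 = (2339/13)**2 = 5470921/169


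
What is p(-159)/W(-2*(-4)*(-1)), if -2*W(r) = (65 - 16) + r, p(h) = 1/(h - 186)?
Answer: 2/14145 ≈ 0.00014139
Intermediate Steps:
p(h) = 1/(-186 + h)
W(r) = -49/2 - r/2 (W(r) = -((65 - 16) + r)/2 = -(49 + r)/2 = -49/2 - r/2)
p(-159)/W(-2*(-4)*(-1)) = 1/((-186 - 159)*(-49/2 - (-2*(-4))*(-1)/2)) = 1/((-345)*(-49/2 - 4*(-1))) = -1/(345*(-49/2 - ½*(-8))) = -1/(345*(-49/2 + 4)) = -1/(345*(-41/2)) = -1/345*(-2/41) = 2/14145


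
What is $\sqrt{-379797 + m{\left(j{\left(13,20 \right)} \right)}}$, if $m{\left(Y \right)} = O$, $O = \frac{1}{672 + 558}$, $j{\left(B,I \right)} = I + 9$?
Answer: $\frac{i \sqrt{574594880070}}{1230} \approx 616.28 i$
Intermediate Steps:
$j{\left(B,I \right)} = 9 + I$
$O = \frac{1}{1230} \approx 0.00081301$
$m{\left(Y \right)} = \frac{1}{1230}$
$\sqrt{-379797 + m{\left(j{\left(13,20 \right)} \right)}} = \sqrt{-379797 + \frac{1}{1230}} = \sqrt{- \frac{467150309}{1230}} = \frac{i \sqrt{574594880070}}{1230}$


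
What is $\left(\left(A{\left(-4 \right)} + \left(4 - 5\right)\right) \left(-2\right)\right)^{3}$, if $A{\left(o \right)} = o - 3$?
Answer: $4096$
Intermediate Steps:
$A{\left(o \right)} = -3 + o$
$\left(\left(A{\left(-4 \right)} + \left(4 - 5\right)\right) \left(-2\right)\right)^{3} = \left(\left(\left(-3 - 4\right) + \left(4 - 5\right)\right) \left(-2\right)\right)^{3} = \left(\left(-7 - 1\right) \left(-2\right)\right)^{3} = \left(\left(-8\right) \left(-2\right)\right)^{3} = 16^{3} = 4096$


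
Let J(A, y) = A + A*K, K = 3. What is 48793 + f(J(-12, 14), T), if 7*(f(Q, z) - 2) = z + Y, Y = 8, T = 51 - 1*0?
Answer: 341624/7 ≈ 48803.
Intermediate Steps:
T = 51 (T = 51 + 0 = 51)
J(A, y) = 4*A (J(A, y) = A + A*3 = A + 3*A = 4*A)
f(Q, z) = 22/7 + z/7 (f(Q, z) = 2 + (z + 8)/7 = 2 + (8 + z)/7 = 2 + (8/7 + z/7) = 22/7 + z/7)
48793 + f(J(-12, 14), T) = 48793 + (22/7 + (1/7)*51) = 48793 + (22/7 + 51/7) = 48793 + 73/7 = 341624/7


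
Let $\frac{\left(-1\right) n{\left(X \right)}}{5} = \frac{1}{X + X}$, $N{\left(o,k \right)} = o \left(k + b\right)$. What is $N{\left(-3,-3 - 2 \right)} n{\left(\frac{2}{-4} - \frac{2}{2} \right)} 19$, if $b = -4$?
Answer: $855$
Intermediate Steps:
$N{\left(o,k \right)} = o \left(-4 + k\right)$ ($N{\left(o,k \right)} = o \left(k - 4\right) = o \left(-4 + k\right)$)
$n{\left(X \right)} = - \frac{5}{2 X}$ ($n{\left(X \right)} = - \frac{5}{X + X} = - \frac{5}{2 X}$)
$N{\left(-3,-3 - 2 \right)} n{\left(\frac{2}{-4} - \frac{2}{2} \right)} 19 = - 3 \left(-4 - 5\right) \left(- \frac{5}{2 \left(\frac{2}{-4} - \frac{2}{2}\right)}\right) 19 = - 3 \left(-4 - 5\right) \left(- \frac{5}{2 \left(2 \left(- \frac{1}{4}\right) - 1\right)}\right) 19 = \left(-3\right) \left(-9\right) \left(- \frac{5}{2 \left(- \frac{1}{2} - 1\right)}\right) 19 = 27 \left(- \frac{5}{2 \left(- \frac{3}{2}\right)}\right) 19 = 27 \left(\left(- \frac{5}{2}\right) \left(- \frac{2}{3}\right)\right) 19 = 27 \cdot \frac{5}{3} \cdot 19 = 45 \cdot 19 = 855$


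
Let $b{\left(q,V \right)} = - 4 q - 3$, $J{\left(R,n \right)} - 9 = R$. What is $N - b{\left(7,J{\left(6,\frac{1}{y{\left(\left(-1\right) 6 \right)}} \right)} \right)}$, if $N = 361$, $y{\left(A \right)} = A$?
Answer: $392$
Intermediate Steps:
$J{\left(R,n \right)} = 9 + R$
$b{\left(q,V \right)} = -3 - 4 q$
$N - b{\left(7,J{\left(6,\frac{1}{y{\left(\left(-1\right) 6 \right)}} \right)} \right)} = 361 - \left(-3 - 28\right) = 361 - -31 = 361 + 31 = 392$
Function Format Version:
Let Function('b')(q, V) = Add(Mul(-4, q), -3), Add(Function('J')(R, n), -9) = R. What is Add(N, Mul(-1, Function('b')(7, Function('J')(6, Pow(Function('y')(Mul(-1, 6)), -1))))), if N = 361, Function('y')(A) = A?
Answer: 392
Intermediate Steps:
Function('J')(R, n) = Add(9, R)
Function('b')(q, V) = Add(-3, Mul(-4, q))
Add(N, Mul(-1, Function('b')(7, Function('J')(6, Pow(Function('y')(Mul(-1, 6)), -1))))) = Add(361, Mul(-1, Add(-3, Mul(-4, 7)))) = Add(361, Mul(-1, Add(-3, -28))) = Add(361, Mul(-1, -31)) = Add(361, 31) = 392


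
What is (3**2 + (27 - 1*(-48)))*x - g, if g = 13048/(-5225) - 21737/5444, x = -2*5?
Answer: -23709106863/28444900 ≈ -833.51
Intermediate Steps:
x = -10
g = -184609137/28444900 (g = 13048*(-1/5225) - 21737*1/5444 = -13048/5225 - 21737/5444 = -184609137/28444900 ≈ -6.4901)
(3**2 + (27 - 1*(-48)))*x - g = (3**2 + (27 - 1*(-48)))*(-10) - 1*(-184609137/28444900) = (9 + (27 + 48))*(-10) + 184609137/28444900 = (9 + 75)*(-10) + 184609137/28444900 = 84*(-10) + 184609137/28444900 = -840 + 184609137/28444900 = -23709106863/28444900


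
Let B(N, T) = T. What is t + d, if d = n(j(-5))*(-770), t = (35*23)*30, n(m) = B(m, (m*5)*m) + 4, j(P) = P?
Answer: -75180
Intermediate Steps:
n(m) = 4 + 5*m**2 (n(m) = (m*5)*m + 4 = (5*m)*m + 4 = 5*m**2 + 4 = 4 + 5*m**2)
t = 24150 (t = 805*30 = 24150)
d = -99330 (d = (4 + 5*(-5)**2)*(-770) = (4 + 5*25)*(-770) = (4 + 125)*(-770) = 129*(-770) = -99330)
t + d = 24150 - 99330 = -75180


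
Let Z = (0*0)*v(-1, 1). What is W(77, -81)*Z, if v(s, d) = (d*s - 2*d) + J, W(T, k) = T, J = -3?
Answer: 0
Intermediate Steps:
v(s, d) = -3 - 2*d + d*s (v(s, d) = (d*s - 2*d) - 3 = (-2*d + d*s) - 3 = -3 - 2*d + d*s)
Z = 0 (Z = (0*0)*(-3 - 2*1 + 1*(-1)) = 0*(-3 - 2 - 1) = 0*(-6) = 0)
W(77, -81)*Z = 77*0 = 0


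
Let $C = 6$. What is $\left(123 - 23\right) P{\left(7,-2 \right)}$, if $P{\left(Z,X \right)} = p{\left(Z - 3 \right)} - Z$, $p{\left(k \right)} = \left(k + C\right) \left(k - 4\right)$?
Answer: $-700$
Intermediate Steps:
$p{\left(k \right)} = \left(-4 + k\right) \left(6 + k\right)$ ($p{\left(k \right)} = \left(k + 6\right) \left(k - 4\right) = \left(6 + k\right) \left(-4 + k\right) = \left(-4 + k\right) \left(6 + k\right)$)
$P{\left(Z,X \right)} = -30 + Z + \left(-3 + Z\right)^{2}$ ($P{\left(Z,X \right)} = \left(-24 + \left(Z - 3\right)^{2} + 2 \left(Z - 3\right)\right) - Z = \left(-24 + \left(-3 + Z\right)^{2} + 2 \left(-3 + Z\right)\right) - Z = \left(-24 + \left(-3 + Z\right)^{2} + \left(-6 + 2 Z\right)\right) - Z = \left(-30 + \left(-3 + Z\right)^{2} + 2 Z\right) - Z = -30 + Z + \left(-3 + Z\right)^{2}$)
$\left(123 - 23\right) P{\left(7,-2 \right)} = \left(123 - 23\right) \left(-30 + 7 + \left(-3 + 7\right)^{2}\right) = 100 \left(-30 + 7 + 4^{2}\right) = 100 \left(-30 + 7 + 16\right) = 100 \left(-7\right) = -700$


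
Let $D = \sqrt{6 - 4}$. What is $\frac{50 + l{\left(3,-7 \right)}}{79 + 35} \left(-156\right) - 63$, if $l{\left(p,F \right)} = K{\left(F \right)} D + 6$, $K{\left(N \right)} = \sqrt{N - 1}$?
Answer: $- \frac{2653}{19} - \frac{104 i}{19} \approx -139.63 - 5.4737 i$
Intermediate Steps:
$K{\left(N \right)} = \sqrt{-1 + N}$
$D = \sqrt{2} \approx 1.4142$
$l{\left(p,F \right)} = 6 + \sqrt{2} \sqrt{-1 + F}$ ($l{\left(p,F \right)} = \sqrt{-1 + F} \sqrt{2} + 6 = \sqrt{2} \sqrt{-1 + F} + 6 = 6 + \sqrt{2} \sqrt{-1 + F}$)
$\frac{50 + l{\left(3,-7 \right)}}{79 + 35} \left(-156\right) - 63 = \frac{50 + \left(6 + \sqrt{-2 + 2 \left(-7\right)}\right)}{79 + 35} \left(-156\right) - 63 = \frac{50 + \left(6 + \sqrt{-2 - 14}\right)}{114} \left(-156\right) - 63 = \left(50 + \left(6 + \sqrt{-16}\right)\right) \frac{1}{114} \left(-156\right) - 63 = \left(50 + \left(6 + 4 i\right)\right) \frac{1}{114} \left(-156\right) - 63 = \left(56 + 4 i\right) \frac{1}{114} \left(-156\right) - 63 = \left(\frac{28}{57} + \frac{2 i}{57}\right) \left(-156\right) - 63 = \left(- \frac{1456}{19} - \frac{104 i}{19}\right) - 63 = - \frac{2653}{19} - \frac{104 i}{19}$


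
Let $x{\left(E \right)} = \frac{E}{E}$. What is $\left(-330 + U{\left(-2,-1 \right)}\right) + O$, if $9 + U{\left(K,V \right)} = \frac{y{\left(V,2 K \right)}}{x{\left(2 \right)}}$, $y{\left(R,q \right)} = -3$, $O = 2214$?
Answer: $1872$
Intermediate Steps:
$x{\left(E \right)} = 1$
$U{\left(K,V \right)} = -12$ ($U{\left(K,V \right)} = -9 - \frac{3}{1} = -9 - 3 = -12$)
$\left(-330 + U{\left(-2,-1 \right)}\right) + O = \left(-330 - 12\right) + 2214 = -342 + 2214 = 1872$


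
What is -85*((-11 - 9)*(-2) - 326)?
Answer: 24310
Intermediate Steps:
-85*((-11 - 9)*(-2) - 326) = -85*(-20*(-2) - 326) = -85*(40 - 326) = -85*(-286) = 24310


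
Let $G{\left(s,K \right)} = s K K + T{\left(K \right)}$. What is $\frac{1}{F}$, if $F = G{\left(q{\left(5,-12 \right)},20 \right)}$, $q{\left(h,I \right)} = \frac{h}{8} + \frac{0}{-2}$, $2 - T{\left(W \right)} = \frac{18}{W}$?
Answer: $\frac{10}{2511} \approx 0.0039825$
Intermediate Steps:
$T{\left(W \right)} = 2 - \frac{18}{W}$
$q{\left(h,I \right)} = \frac{h}{8}$ ($q{\left(h,I \right)} = h \frac{1}{8} + 0 \left(- \frac{1}{2}\right) = \frac{h}{8} + 0 = \frac{h}{8}$)
$G{\left(s,K \right)} = 2 - \frac{18}{K} + s K^{2}$ ($G{\left(s,K \right)} = s K K + \left(2 - \frac{18}{K}\right) = K s K + \left(2 - \frac{18}{K}\right) = s K^{2} + \left(2 - \frac{18}{K}\right) = 2 - \frac{18}{K} + s K^{2}$)
$F = \frac{2511}{10}$ ($F = 2 - \frac{18}{20} + \frac{1}{8} \cdot 5 \cdot 20^{2} = 2 - \frac{9}{10} + \frac{5}{8} \cdot 400 = 2 - \frac{9}{10} + 250 = \frac{2511}{10} \approx 251.1$)
$\frac{1}{F} = \frac{1}{\frac{2511}{10}} = \frac{10}{2511}$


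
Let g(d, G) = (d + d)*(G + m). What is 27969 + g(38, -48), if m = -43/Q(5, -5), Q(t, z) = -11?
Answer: 270799/11 ≈ 24618.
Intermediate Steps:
m = 43/11 (m = -43/(-11) = -43*(-1/11) = 43/11 ≈ 3.9091)
g(d, G) = 2*d*(43/11 + G) (g(d, G) = (d + d)*(G + 43/11) = (2*d)*(43/11 + G) = 2*d*(43/11 + G))
27969 + g(38, -48) = 27969 + (2/11)*38*(43 + 11*(-48)) = 27969 + (2/11)*38*(43 - 528) = 27969 + (2/11)*38*(-485) = 27969 - 36860/11 = 270799/11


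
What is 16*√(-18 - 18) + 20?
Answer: 20 + 96*I ≈ 20.0 + 96.0*I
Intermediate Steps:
16*√(-18 - 18) + 20 = 16*√(-36) + 20 = 16*(6*I) + 20 = 96*I + 20 = 20 + 96*I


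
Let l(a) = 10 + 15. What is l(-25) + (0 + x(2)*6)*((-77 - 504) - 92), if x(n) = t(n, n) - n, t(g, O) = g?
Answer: 25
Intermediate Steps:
x(n) = 0 (x(n) = n - n = 0)
l(a) = 25
l(-25) + (0 + x(2)*6)*((-77 - 504) - 92) = 25 + (0 + 0*6)*((-77 - 504) - 92) = 25 + (0 + 0)*(-581 - 92) = 25 + 0*(-673) = 25 + 0 = 25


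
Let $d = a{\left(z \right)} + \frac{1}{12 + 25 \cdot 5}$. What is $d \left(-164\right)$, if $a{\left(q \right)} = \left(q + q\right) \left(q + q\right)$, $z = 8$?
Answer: $- \frac{5751972}{137} \approx -41985.0$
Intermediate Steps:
$a{\left(q \right)} = 4 q^{2}$ ($a{\left(q \right)} = 2 q 2 q = 4 q^{2}$)
$d = \frac{35073}{137}$ ($d = 4 \cdot 8^{2} + \frac{1}{12 + 25 \cdot 5} = 4 \cdot 64 + \frac{1}{12 + 125} = 256 + \frac{1}{137} = \frac{35073}{137} \approx 256.01$)
$d \left(-164\right) = \frac{35073}{137} \left(-164\right) = - \frac{5751972}{137}$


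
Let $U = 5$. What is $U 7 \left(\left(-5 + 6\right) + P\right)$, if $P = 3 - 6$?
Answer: $-70$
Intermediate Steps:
$P = -3$ ($P = 3 - 6 = -3$)
$U 7 \left(\left(-5 + 6\right) + P\right) = 5 \cdot 7 \left(\left(-5 + 6\right) - 3\right) = 35 \left(1 - 3\right) = 35 \left(-2\right) = -70$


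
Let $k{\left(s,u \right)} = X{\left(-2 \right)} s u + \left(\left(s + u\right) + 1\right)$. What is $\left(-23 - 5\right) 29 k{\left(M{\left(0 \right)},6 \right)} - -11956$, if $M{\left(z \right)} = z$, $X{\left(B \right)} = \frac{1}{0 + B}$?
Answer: $6272$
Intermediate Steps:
$X{\left(B \right)} = \frac{1}{B}$
$k{\left(s,u \right)} = 1 + s + u - \frac{s u}{2}$ ($k{\left(s,u \right)} = \frac{s}{-2} u + \left(\left(s + u\right) + 1\right) = - \frac{s}{2} u + \left(1 + s + u\right) = - \frac{s u}{2} + \left(1 + s + u\right) = 1 + s + u - \frac{s u}{2}$)
$\left(-23 - 5\right) 29 k{\left(M{\left(0 \right)},6 \right)} - -11956 = \left(-23 - 5\right) 29 \left(1 + 0 + 6 - 0 \cdot 6\right) - -11956 = \left(-28\right) 29 \left(1 + 0 + 6 + 0\right) + 11956 = \left(-812\right) 7 + 11956 = -5684 + 11956 = 6272$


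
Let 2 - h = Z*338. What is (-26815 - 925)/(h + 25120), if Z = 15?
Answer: -6935/5013 ≈ -1.3834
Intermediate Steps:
h = -5068 (h = 2 - 15*338 = 2 - 1*5070 = 2 - 5070 = -5068)
(-26815 - 925)/(h + 25120) = (-26815 - 925)/(-5068 + 25120) = -27740/20052 = -27740*1/20052 = -6935/5013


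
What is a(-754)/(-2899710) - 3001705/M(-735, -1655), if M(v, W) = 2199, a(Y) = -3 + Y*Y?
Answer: -263797701989/193226130 ≈ -1365.2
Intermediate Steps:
a(Y) = -3 + Y²
a(-754)/(-2899710) - 3001705/M(-735, -1655) = (-3 + (-754)²)/(-2899710) - 3001705/2199 = (-3 + 568516)*(-1/2899710) - 3001705*1/2199 = 568513*(-1/2899710) - 3001705/2199 = -51683/263610 - 3001705/2199 = -263797701989/193226130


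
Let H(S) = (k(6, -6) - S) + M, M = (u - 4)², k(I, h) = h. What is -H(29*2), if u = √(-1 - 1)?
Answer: 50 + 8*I*√2 ≈ 50.0 + 11.314*I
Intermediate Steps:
u = I*√2 (u = √(-2) = I*√2 ≈ 1.4142*I)
M = (-4 + I*√2)² (M = (I*√2 - 4)² = (-4 + I*√2)² ≈ 14.0 - 11.314*I)
H(S) = -6 + (4 - I*√2)² - S (H(S) = (-6 - S) + (4 - I*√2)² = -6 + (4 - I*√2)² - S)
-H(29*2) = -(8 - 29*2 - 8*I*√2) = -(8 - 1*58 - 8*I*√2) = -(8 - 58 - 8*I*√2) = -(-50 - 8*I*√2) = 50 + 8*I*√2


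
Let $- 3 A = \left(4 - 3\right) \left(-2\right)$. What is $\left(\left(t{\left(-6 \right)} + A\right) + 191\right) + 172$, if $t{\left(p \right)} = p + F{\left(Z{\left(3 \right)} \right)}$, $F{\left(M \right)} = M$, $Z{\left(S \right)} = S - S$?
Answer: $\frac{1073}{3} \approx 357.67$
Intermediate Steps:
$Z{\left(S \right)} = 0$
$A = \frac{2}{3}$ ($A = - \frac{\left(4 - 3\right) \left(-2\right)}{3} = - \frac{1 \left(-2\right)}{3} = \left(- \frac{1}{3}\right) \left(-2\right) = \frac{2}{3} \approx 0.66667$)
$t{\left(p \right)} = p$ ($t{\left(p \right)} = p + 0 = p$)
$\left(\left(t{\left(-6 \right)} + A\right) + 191\right) + 172 = \left(\left(-6 + \frac{2}{3}\right) + 191\right) + 172 = \left(- \frac{16}{3} + 191\right) + 172 = \frac{557}{3} + 172 = \frac{1073}{3}$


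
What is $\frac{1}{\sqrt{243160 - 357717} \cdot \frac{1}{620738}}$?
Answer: $- \frac{620738 i \sqrt{114557}}{114557} \approx - 1834.0 i$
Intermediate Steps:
$\frac{1}{\sqrt{243160 - 357717} \cdot \frac{1}{620738}} = \frac{1}{\sqrt{-114557} \cdot \frac{1}{620738}} = \frac{1}{i \sqrt{114557} \cdot \frac{1}{620738}} = \frac{1}{\frac{1}{620738} i \sqrt{114557}} = - \frac{620738 i \sqrt{114557}}{114557}$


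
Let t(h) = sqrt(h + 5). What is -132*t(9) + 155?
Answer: 155 - 132*sqrt(14) ≈ -338.90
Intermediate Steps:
t(h) = sqrt(5 + h)
-132*t(9) + 155 = -132*sqrt(5 + 9) + 155 = -132*sqrt(14) + 155 = 155 - 132*sqrt(14)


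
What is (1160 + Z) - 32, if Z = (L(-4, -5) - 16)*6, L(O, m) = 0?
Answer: 1032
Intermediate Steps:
Z = -96 (Z = (0 - 16)*6 = -16*6 = -96)
(1160 + Z) - 32 = (1160 - 96) - 32 = 1064 - 32 = 1032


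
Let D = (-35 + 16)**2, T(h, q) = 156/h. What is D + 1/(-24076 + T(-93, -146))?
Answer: 269453257/746408 ≈ 361.00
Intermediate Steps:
D = 361 (D = (-19)**2 = 361)
D + 1/(-24076 + T(-93, -146)) = 361 + 1/(-24076 + 156/(-93)) = 361 + 1/(-24076 + 156*(-1/93)) = 361 + 1/(-24076 - 52/31) = 361 + 1/(-746408/31) = 361 - 31/746408 = 269453257/746408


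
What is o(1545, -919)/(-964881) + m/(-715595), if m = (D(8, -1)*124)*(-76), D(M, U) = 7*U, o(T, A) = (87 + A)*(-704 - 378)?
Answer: -707847063088/690464019195 ≈ -1.0252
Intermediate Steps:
o(T, A) = -94134 - 1082*A (o(T, A) = (87 + A)*(-1082) = -94134 - 1082*A)
m = 65968 (m = ((7*(-1))*124)*(-76) = -7*124*(-76) = -868*(-76) = 65968)
o(1545, -919)/(-964881) + m/(-715595) = (-94134 - 1082*(-919))/(-964881) + 65968/(-715595) = (-94134 + 994358)*(-1/964881) + 65968*(-1/715595) = 900224*(-1/964881) - 65968/715595 = -900224/964881 - 65968/715595 = -707847063088/690464019195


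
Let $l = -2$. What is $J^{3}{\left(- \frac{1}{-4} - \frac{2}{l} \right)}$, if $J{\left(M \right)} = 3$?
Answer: $27$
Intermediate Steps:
$J^{3}{\left(- \frac{1}{-4} - \frac{2}{l} \right)} = 3^{3} = 27$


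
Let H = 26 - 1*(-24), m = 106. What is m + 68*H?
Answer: 3506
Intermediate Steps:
H = 50 (H = 26 + 24 = 50)
m + 68*H = 106 + 68*50 = 106 + 3400 = 3506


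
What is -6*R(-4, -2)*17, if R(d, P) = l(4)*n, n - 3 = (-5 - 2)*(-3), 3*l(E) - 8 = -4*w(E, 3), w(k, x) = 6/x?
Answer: 0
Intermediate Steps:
l(E) = 0 (l(E) = 8/3 + (-24/3)/3 = 8/3 + (-4*2)/3 = 8/3 + (1/3)*(-8) = 8/3 - 8/3 = 0)
n = 24 (n = 3 + (-5 - 2)*(-3) = 3 - 7*(-3) = 3 + 21 = 24)
R(d, P) = 0 (R(d, P) = 0*24 = 0)
-6*R(-4, -2)*17 = -0*17 = -6*0 = 0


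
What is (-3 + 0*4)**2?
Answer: 9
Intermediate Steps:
(-3 + 0*4)**2 = (-3 + 0)**2 = (-3)**2 = 9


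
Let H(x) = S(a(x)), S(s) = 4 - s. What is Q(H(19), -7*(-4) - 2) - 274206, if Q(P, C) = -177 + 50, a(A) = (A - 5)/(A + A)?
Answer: -274333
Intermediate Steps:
a(A) = (-5 + A)/(2*A) (a(A) = (-5 + A)/((2*A)) = (-5 + A)*(1/(2*A)) = (-5 + A)/(2*A))
H(x) = 4 - (-5 + x)/(2*x)
Q(P, C) = -127
Q(H(19), -7*(-4) - 2) - 274206 = -127 - 274206 = -274333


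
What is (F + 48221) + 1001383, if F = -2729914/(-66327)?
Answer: 69619814422/66327 ≈ 1.0496e+6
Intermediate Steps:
F = 2729914/66327 (F = -2729914*(-1/66327) = 2729914/66327 ≈ 41.158)
(F + 48221) + 1001383 = (2729914/66327 + 48221) + 1001383 = 3201084181/66327 + 1001383 = 69619814422/66327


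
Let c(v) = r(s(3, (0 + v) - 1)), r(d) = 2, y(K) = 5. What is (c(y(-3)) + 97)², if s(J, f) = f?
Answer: 9801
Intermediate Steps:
c(v) = 2
(c(y(-3)) + 97)² = (2 + 97)² = 99² = 9801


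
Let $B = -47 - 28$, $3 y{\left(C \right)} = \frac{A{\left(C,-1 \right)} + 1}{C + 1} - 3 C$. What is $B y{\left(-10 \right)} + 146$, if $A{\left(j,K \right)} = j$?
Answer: $-629$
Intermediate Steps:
$y{\left(C \right)} = \frac{1}{3} - C$ ($y{\left(C \right)} = \frac{\frac{C + 1}{C + 1} - 3 C}{3} = \frac{\frac{1 + C}{1 + C} - 3 C}{3} = \frac{1 - 3 C}{3} = \frac{1}{3} - C$)
$B = -75$ ($B = -47 - 28 = -75$)
$B y{\left(-10 \right)} + 146 = - 75 \left(\frac{1}{3} - -10\right) + 146 = - 75 \left(\frac{1}{3} + 10\right) + 146 = \left(-75\right) \frac{31}{3} + 146 = -775 + 146 = -629$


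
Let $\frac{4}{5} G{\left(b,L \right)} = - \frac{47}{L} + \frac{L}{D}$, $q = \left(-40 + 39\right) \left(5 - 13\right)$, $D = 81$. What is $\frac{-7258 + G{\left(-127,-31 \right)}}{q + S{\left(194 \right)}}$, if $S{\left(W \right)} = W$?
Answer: $- \frac{36442561}{1014444} \approx -35.924$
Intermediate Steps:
$q = 8$ ($q = - (5 - 13) = \left(-1\right) \left(-8\right) = 8$)
$G{\left(b,L \right)} = - \frac{235}{4 L} + \frac{5 L}{324}$ ($G{\left(b,L \right)} = \frac{5 \left(- \frac{47}{L} + \frac{L}{81}\right)}{4} = - \frac{235}{4 L} + \frac{5 L}{324}$)
$\frac{-7258 + G{\left(-127,-31 \right)}}{q + S{\left(194 \right)}} = \frac{-7258 + \frac{5 \left(-3807 + \left(-31\right)^{2}\right)}{324 \left(-31\right)}}{8 + 194} = \frac{-7258 + \frac{5}{324} \left(- \frac{1}{31}\right) \left(-3807 + 961\right)}{202} = \left(-7258 + \frac{5}{324} \left(- \frac{1}{31}\right) \left(-2846\right)\right) \frac{1}{202} = \left(-7258 + \frac{7115}{5022}\right) \frac{1}{202} = \left(- \frac{36442561}{5022}\right) \frac{1}{202} = - \frac{36442561}{1014444}$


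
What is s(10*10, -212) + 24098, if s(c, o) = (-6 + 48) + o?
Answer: 23928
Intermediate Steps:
s(c, o) = 42 + o
s(10*10, -212) + 24098 = (42 - 212) + 24098 = -170 + 24098 = 23928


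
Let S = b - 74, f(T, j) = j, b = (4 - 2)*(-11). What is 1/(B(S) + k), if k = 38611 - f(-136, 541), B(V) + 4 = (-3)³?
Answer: 1/38039 ≈ 2.6289e-5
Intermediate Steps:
b = -22 (b = 2*(-11) = -22)
S = -96 (S = -22 - 74 = -96)
B(V) = -31 (B(V) = -4 + (-3)³ = -4 - 27 = -31)
k = 38070 (k = 38611 - 1*541 = 38611 - 541 = 38070)
1/(B(S) + k) = 1/(-31 + 38070) = 1/38039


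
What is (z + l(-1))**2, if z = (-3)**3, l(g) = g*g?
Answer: 676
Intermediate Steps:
l(g) = g**2
z = -27
(z + l(-1))**2 = (-27 + (-1)**2)**2 = (-27 + 1)**2 = (-26)**2 = 676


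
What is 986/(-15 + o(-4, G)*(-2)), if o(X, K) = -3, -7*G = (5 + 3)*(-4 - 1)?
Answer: -986/9 ≈ -109.56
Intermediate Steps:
G = 40/7 (G = -(5 + 3)*(-4 - 1)/7 = -8*(-5)/7 = -⅐*(-40) = 40/7 ≈ 5.7143)
986/(-15 + o(-4, G)*(-2)) = 986/(-15 - 3*(-2)) = 986/(-15 + 6) = 986/(-9) = 986*(-⅑) = -986/9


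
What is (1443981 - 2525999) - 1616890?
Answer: -2698908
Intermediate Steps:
(1443981 - 2525999) - 1616890 = -1082018 - 1616890 = -2698908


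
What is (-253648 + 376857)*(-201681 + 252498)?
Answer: 6261111753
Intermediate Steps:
(-253648 + 376857)*(-201681 + 252498) = 123209*50817 = 6261111753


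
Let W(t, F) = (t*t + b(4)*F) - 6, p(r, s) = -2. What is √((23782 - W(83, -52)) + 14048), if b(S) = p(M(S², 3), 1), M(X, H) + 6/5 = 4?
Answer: 3*√3427 ≈ 175.62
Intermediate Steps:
M(X, H) = 14/5 (M(X, H) = -6/5 + 4 = 14/5)
b(S) = -2
W(t, F) = -6 + t² - 2*F (W(t, F) = (t*t - 2*F) - 6 = (t² - 2*F) - 6 = -6 + t² - 2*F)
√((23782 - W(83, -52)) + 14048) = √((23782 - (-6 + 83² - 2*(-52))) + 14048) = √((23782 - (-6 + 6889 + 104)) + 14048) = √((23782 - 1*6987) + 14048) = √((23782 - 6987) + 14048) = √(16795 + 14048) = √30843 = 3*√3427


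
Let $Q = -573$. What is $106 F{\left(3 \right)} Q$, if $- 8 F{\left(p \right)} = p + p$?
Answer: $\frac{91107}{2} \approx 45554.0$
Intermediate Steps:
$F{\left(p \right)} = - \frac{p}{4}$ ($F{\left(p \right)} = - \frac{p + p}{8} = - \frac{2 p}{8} = - \frac{p}{4}$)
$106 F{\left(3 \right)} Q = 106 \left(\left(- \frac{1}{4}\right) 3\right) \left(-573\right) = 106 \left(- \frac{3}{4}\right) \left(-573\right) = \left(- \frac{159}{2}\right) \left(-573\right) = \frac{91107}{2}$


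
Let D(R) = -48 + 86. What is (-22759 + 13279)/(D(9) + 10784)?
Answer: -4740/5411 ≈ -0.87599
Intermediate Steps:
D(R) = 38
(-22759 + 13279)/(D(9) + 10784) = (-22759 + 13279)/(38 + 10784) = -9480/10822 = -9480*1/10822 = -4740/5411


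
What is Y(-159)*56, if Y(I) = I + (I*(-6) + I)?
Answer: 35616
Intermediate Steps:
Y(I) = -4*I (Y(I) = I + (-6*I + I) = I - 5*I = -4*I)
Y(-159)*56 = -4*(-159)*56 = 636*56 = 35616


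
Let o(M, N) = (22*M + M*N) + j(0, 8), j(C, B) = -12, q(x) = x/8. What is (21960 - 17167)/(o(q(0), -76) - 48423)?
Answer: -4793/48435 ≈ -0.098957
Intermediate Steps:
q(x) = x/8 (q(x) = x*(⅛) = x/8)
o(M, N) = -12 + 22*M + M*N (o(M, N) = (22*M + M*N) - 12 = -12 + 22*M + M*N)
(21960 - 17167)/(o(q(0), -76) - 48423) = (21960 - 17167)/((-12 + 22*((⅛)*0) + ((⅛)*0)*(-76)) - 48423) = 4793/((-12 + 22*0 + 0*(-76)) - 48423) = 4793/((-12 + 0 + 0) - 48423) = 4793/(-12 - 48423) = 4793/(-48435) = 4793*(-1/48435) = -4793/48435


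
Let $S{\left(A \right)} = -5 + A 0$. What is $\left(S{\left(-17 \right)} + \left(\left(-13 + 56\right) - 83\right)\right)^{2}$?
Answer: $2025$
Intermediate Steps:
$S{\left(A \right)} = -5$ ($S{\left(A \right)} = -5 + 0 = -5$)
$\left(S{\left(-17 \right)} + \left(\left(-13 + 56\right) - 83\right)\right)^{2} = \left(-5 + \left(\left(-13 + 56\right) - 83\right)\right)^{2} = \left(-5 + \left(43 - 83\right)\right)^{2} = \left(-5 - 40\right)^{2} = \left(-45\right)^{2} = 2025$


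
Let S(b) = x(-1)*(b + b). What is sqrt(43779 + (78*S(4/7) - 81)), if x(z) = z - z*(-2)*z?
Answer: sqrt(2145570)/7 ≈ 209.25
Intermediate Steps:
x(z) = z + 2*z**2 (x(z) = z - (-2*z)*z = z - (-2)*z**2 = z + 2*z**2)
S(b) = 2*b (S(b) = (-(1 + 2*(-1)))*(b + b) = (-(1 - 2))*(2*b) = (-1*(-1))*(2*b) = 1*(2*b) = 2*b)
sqrt(43779 + (78*S(4/7) - 81)) = sqrt(43779 + (78*(2*(4/7)) - 81)) = sqrt(43779 + (78*(8/7) - 81)) = sqrt(43779 + (624/7 - 81)) = sqrt(43779 + 57/7) = sqrt(306510/7) = sqrt(2145570)/7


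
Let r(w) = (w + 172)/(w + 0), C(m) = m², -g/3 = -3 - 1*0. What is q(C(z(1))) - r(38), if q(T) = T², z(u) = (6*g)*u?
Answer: 161557959/19 ≈ 8.5031e+6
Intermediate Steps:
g = 9 (g = -3*(-3 - 1*0) = -3*(-3 + 0) = -3*(-3) = 9)
z(u) = 54*u (z(u) = (6*9)*u = 54*u)
r(w) = (172 + w)/w
q(C(z(1))) - r(38) = ((54*1)²)² - (172 + 38)/38 = (54²)² - 210/38 = 2916² - 1*105/19 = 8503056 - 105/19 = 161557959/19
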